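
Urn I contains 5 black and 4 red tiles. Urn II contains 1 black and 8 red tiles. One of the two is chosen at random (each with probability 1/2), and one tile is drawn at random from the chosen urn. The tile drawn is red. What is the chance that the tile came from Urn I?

P(red | Urn I) = 4/9; P(red | Urn II) = 8/9.
P(red) = 1/2·4/9 + 1/2·8/9 = 2/3.
By Bayes' rule, P(Urn I | red) = 2/9 / 2/3 = 1/3 ≈ 0.3333.

1/3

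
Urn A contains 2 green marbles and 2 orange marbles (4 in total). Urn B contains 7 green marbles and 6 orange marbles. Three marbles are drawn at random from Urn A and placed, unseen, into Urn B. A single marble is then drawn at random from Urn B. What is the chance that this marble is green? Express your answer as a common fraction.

Condition on how many of the transferred marbles are green (from Urn A: 2 green of 4; then Urn B has 16 total).
  1 green: C(2,1)C(2,2)/C(4,3) = 1/2; then P = 8/16
  2 green: C(2,2)C(2,1)/C(4,3) = 1/2; then P = 9/16
P(green from Urn B) = 17/32 ≈ 0.5312.

17/32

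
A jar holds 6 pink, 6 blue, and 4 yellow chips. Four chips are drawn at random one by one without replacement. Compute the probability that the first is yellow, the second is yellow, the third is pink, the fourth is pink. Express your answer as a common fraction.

Multiply the conditional probability of each draw in order, without replacement, so each draw removes one from its color and from the total.
P = (4/16) · (3/15) · (6/14) · (5/13) = 3/364 ≈ 0.0082.

3/364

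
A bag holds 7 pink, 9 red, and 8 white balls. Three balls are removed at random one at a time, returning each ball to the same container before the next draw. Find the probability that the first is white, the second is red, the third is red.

3/64

Multiply the conditional probability of each draw in order, with replacement (the composition resets each draw).
P = (8/24) · (9/24) · (9/24) = 3/64 ≈ 0.0469.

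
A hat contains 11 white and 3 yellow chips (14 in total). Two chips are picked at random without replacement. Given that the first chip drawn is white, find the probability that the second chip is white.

10/13

After removing 1 white, the hat has 10 white out of 13 remaining.
P(second is white | given) = 10/13 ≈ 0.7692.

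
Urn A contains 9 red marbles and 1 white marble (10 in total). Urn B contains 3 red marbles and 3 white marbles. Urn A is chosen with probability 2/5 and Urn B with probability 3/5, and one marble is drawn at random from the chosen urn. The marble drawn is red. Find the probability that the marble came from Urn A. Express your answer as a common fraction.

6/11

P(red | Urn A) = 9/10; P(red | Urn B) = 1/2.
P(red) = 2/5·9/10 + 3/5·1/2 = 33/50.
By Bayes' rule, P(Urn A | red) = 9/25 / 33/50 = 6/11 ≈ 0.5455.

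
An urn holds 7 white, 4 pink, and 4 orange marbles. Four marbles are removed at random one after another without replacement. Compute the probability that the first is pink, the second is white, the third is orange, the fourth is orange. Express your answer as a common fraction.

2/195

Multiply the conditional probability of each draw in order, without replacement, so each draw removes one from its color and from the total.
P = (4/15) · (7/14) · (4/13) · (3/12) = 2/195 ≈ 0.0103.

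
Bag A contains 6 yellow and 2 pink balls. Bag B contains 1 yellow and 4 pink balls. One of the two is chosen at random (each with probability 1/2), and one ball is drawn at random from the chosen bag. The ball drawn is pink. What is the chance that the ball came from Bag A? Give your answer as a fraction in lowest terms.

5/21

P(pink | Bag A) = 1/4; P(pink | Bag B) = 4/5.
P(pink) = 1/2·1/4 + 1/2·4/5 = 21/40.
By Bayes' rule, P(Bag A | pink) = 1/8 / 21/40 = 5/21 ≈ 0.2381.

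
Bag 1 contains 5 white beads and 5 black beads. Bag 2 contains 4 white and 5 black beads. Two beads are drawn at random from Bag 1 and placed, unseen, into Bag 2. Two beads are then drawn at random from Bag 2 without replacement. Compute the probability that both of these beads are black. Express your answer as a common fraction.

137/495

Condition on how many of the transferred beads are black (from Bag 1: 5 black of 10; then Bag 2 has 11 total).
  0 black: C(5,0)C(5,2)/C(10,2) = 2/9; then P = C(5,2)/C(11,2) = 2/11
  1 black: C(5,1)C(5,1)/C(10,2) = 5/9; then P = C(6,2)/C(11,2) = 3/11
  2 black: C(5,2)C(5,0)/C(10,2) = 2/9; then P = C(7,2)/C(11,2) = 21/55
P(both black) = 137/495 ≈ 0.2768.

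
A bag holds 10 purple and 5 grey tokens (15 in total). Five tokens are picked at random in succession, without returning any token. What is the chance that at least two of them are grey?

81/143

Sum the hypergeometric tail for j = 2,…,5 grey tokens.
Favorable = C(5,2)·C(10,3) + C(5,3)·C(10,2) + C(5,4)·C(10,1) + C(5,5)·C(10,0) = 1701; total = C(15,5) = 3003.
P = 1701/3003 = 81/143 ≈ 0.5664.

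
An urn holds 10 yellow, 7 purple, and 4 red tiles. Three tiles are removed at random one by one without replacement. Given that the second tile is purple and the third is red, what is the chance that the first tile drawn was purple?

6/19

P(first=purple and the second tile is purple and the third is red) = (7/21)·(6/20)·(4/19) = 2/95.
P(E) = Σ over first color = 2/57 + 2/95 + 1/95 = 1/15.
By Bayes, P(first=purple | E) = 2/95 / 1/15 = 6/19 ≈ 0.3158.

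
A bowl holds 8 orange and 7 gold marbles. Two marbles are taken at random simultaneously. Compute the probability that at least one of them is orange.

4/5

Use the complement: P(at least one orange) = 1 − P(no orange).
P(none) = C(7,2)/C(15,2) = 21/105.
So P = 1 − 21/105 = 4/5 ≈ 0.8000.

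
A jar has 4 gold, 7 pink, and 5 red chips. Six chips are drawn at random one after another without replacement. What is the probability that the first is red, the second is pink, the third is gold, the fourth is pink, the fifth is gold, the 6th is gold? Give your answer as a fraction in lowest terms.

1/1144

Multiply the conditional probability of each draw in order, without replacement, so each draw removes one from its color and from the total.
P = (5/16) · (7/15) · (4/14) · (6/13) · (3/12) · (2/11) = 1/1144 ≈ 0.0009.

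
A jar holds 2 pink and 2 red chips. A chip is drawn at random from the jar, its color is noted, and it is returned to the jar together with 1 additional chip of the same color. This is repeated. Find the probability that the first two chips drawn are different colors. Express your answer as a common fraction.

Either red then pink, or pink then red; after the first draw the total is 5.
P = (2/4)·(2/5) + (2/4)·(2/5) = 2/5 ≈ 0.4000.

2/5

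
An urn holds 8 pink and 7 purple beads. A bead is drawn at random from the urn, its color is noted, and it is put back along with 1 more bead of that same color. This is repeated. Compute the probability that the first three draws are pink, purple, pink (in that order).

21/170

Track the composition after each reinforcement of +1.
P = (8/15) · (7/16) · (9/17) = 21/170 ≈ 0.1235.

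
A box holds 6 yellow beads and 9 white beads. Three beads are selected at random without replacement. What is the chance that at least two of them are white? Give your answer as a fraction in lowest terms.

Sum the hypergeometric tail for j = 2,…,3 white beads.
Favorable = C(9,2)·C(6,1) + C(9,3)·C(6,0) = 300; total = C(15,3) = 455.
P = 300/455 = 60/91 ≈ 0.6593.

60/91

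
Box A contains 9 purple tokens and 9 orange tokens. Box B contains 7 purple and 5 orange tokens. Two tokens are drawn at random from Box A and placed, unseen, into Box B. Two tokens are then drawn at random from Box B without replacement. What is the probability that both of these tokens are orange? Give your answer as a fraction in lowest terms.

Condition on how many of the transferred tokens are orange (from Box A: 9 orange of 18; then Box B has 14 total).
  0 orange: C(9,0)C(9,2)/C(18,2) = 4/17; then P = C(5,2)/C(14,2) = 10/91
  1 orange: C(9,1)C(9,1)/C(18,2) = 9/17; then P = C(6,2)/C(14,2) = 15/91
  2 orange: C(9,2)C(9,0)/C(18,2) = 4/17; then P = C(7,2)/C(14,2) = 3/13
P(both orange) = 37/221 ≈ 0.1674.

37/221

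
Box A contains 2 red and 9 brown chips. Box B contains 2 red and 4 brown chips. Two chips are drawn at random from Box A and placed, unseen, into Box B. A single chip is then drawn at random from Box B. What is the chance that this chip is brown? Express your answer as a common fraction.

31/44

Condition on how many of the transferred chips are brown (from Box A: 9 brown of 11; then Box B has 8 total).
  0 brown: C(9,0)C(2,2)/C(11,2) = 1/55; then P = 4/8
  1 brown: C(9,1)C(2,1)/C(11,2) = 18/55; then P = 5/8
  2 brown: C(9,2)C(2,0)/C(11,2) = 36/55; then P = 6/8
P(brown from Box B) = 31/44 ≈ 0.7045.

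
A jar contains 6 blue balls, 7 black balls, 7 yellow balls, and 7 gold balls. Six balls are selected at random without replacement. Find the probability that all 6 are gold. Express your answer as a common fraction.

7/296010

Unordered draws without replacement: count favorable combinations over C(27,6).
Favorable = C(6,0) · C(7,0) · C(7,0) · C(7,6) = 7; total = C(27,6) = 296010.
P = 7/296010 = 7/296010 ≈ 0.0000.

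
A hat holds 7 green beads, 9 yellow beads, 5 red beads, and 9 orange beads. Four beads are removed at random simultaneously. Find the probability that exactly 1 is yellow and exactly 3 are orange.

Unordered draws without replacement: count favorable combinations over C(30,4).
Favorable = C(7,0) · C(9,1) · C(5,0) · C(9,3) = 756; total = C(30,4) = 27405.
P = 756/27405 = 4/145 ≈ 0.0276.

4/145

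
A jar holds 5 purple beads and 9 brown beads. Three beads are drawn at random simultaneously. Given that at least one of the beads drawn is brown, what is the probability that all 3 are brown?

P(all 3 brown) = C(9,3)/C(14,3) = 3/13; P(at least one brown) = 1 − C(5,3)/C(14,3) = 177/182.
Since 'all 3 brown' ⊆ 'at least one brown', P(all 3 | at least one) = 3/13 / 177/182 = 14/59 ≈ 0.2373.

14/59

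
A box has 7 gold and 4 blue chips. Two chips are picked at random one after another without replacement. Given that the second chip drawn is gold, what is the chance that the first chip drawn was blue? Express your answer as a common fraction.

2/5

P(first=blue and the second chip drawn is gold) = (4/11)·(7/10) = 14/55.
P(the second chip drawn is gold) = Σ over first color = 21/55 + 14/55 = 7/11.
By Bayes, P(first=blue | the second chip drawn is gold) = 14/55 / 7/11 = 2/5 ≈ 0.4000.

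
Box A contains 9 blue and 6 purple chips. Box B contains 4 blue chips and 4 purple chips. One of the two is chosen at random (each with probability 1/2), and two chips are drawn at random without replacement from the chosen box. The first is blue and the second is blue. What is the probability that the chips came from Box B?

5/13

P(E | Box A) = 12/35; P(E | Box B) = 3/14.
P(E) = 1/2·12/35 + 1/2·3/14 = 39/140.
By Bayes' rule, P(Box B | E) = 3/28 / 39/140 = 5/13 ≈ 0.3846.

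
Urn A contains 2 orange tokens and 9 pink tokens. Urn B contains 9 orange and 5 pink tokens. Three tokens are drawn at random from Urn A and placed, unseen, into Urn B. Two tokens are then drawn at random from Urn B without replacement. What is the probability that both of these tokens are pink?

1333/7480

Condition on how many of the transferred tokens are pink (from Urn A: 9 pink of 11; then Urn B has 17 total).
  1 pink: C(9,1)C(2,2)/C(11,3) = 3/55; then P = C(6,2)/C(17,2) = 15/136
  2 pink: C(9,2)C(2,1)/C(11,3) = 24/55; then P = C(7,2)/C(17,2) = 21/136
  3 pink: C(9,3)C(2,0)/C(11,3) = 28/55; then P = C(8,2)/C(17,2) = 7/34
P(both pink) = 1333/7480 ≈ 0.1782.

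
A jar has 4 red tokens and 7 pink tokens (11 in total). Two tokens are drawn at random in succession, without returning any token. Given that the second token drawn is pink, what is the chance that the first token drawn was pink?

3/5

P(first=pink and the second token drawn is pink) = (7/11)·(6/10) = 21/55.
P(the second token drawn is pink) = Σ over first color = 14/55 + 21/55 = 7/11.
By Bayes, P(first=pink | the second token drawn is pink) = 21/55 / 7/11 = 3/5 ≈ 0.6000.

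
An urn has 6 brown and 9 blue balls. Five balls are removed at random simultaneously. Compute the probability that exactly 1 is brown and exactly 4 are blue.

36/143

Unordered draws without replacement: count favorable combinations over C(15,5).
Favorable = C(6,1) · C(9,4) = 756; total = C(15,5) = 3003.
P = 756/3003 = 36/143 ≈ 0.2517.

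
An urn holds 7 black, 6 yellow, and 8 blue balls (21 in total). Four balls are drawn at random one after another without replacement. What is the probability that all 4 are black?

1/171

Unordered draws without replacement: count favorable combinations over C(21,4).
Favorable = C(7,4) · C(6,0) · C(8,0) = 35; total = C(21,4) = 5985.
P = 35/5985 = 1/171 ≈ 0.0058.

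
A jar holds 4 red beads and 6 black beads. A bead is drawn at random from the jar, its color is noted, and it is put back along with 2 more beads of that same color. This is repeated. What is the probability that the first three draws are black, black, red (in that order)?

4/35

Track the composition after each reinforcement of +2.
P = (6/10) · (8/12) · (4/14) = 4/35 ≈ 0.1143.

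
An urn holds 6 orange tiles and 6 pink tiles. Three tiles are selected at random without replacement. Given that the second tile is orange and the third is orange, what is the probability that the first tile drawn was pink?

P(first=pink and the second tile is orange and the third is orange) = (6/12)·(6/11)·(5/10) = 3/22.
P(E) = Σ over first color = 1/11 + 3/22 = 5/22.
By Bayes, P(first=pink | E) = 3/22 / 5/22 = 3/5 ≈ 0.6000.

3/5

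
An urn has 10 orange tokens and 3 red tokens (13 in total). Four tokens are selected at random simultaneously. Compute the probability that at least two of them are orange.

Sum the hypergeometric tail for j = 2,…,4 orange tokens.
Favorable = C(10,2)·C(3,2) + C(10,3)·C(3,1) + C(10,4)·C(3,0) = 705; total = C(13,4) = 715.
P = 705/715 = 141/143 ≈ 0.9860.

141/143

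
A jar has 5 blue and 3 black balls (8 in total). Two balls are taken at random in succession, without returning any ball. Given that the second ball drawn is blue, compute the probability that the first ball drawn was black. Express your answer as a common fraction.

P(first=black and the second ball drawn is blue) = (3/8)·(5/7) = 15/56.
P(the second ball drawn is blue) = Σ over first color = 5/14 + 15/56 = 5/8.
By Bayes, P(first=black | the second ball drawn is blue) = 15/56 / 5/8 = 3/7 ≈ 0.4286.

3/7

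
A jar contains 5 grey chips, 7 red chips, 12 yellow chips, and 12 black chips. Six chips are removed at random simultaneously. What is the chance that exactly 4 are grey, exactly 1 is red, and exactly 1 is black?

5/23188

Unordered draws without replacement: count favorable combinations over C(36,6).
Favorable = C(5,4) · C(7,1) · C(12,0) · C(12,1) = 420; total = C(36,6) = 1947792.
P = 420/1947792 = 5/23188 ≈ 0.0002.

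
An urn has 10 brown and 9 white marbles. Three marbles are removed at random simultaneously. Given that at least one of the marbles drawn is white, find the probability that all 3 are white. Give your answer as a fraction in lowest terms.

28/283

P(all 3 white) = C(9,3)/C(19,3) = 28/323; P(at least one white) = 1 − C(10,3)/C(19,3) = 283/323.
Since 'all 3 white' ⊆ 'at least one white', P(all 3 | at least one) = 28/323 / 283/323 = 28/283 ≈ 0.0989.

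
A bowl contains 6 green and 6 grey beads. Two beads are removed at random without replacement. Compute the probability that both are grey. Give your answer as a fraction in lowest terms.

Unordered draws without replacement: count favorable combinations over C(12,2).
Favorable = C(6,0) · C(6,2) = 15; total = C(12,2) = 66.
P = 15/66 = 5/22 ≈ 0.2273.

5/22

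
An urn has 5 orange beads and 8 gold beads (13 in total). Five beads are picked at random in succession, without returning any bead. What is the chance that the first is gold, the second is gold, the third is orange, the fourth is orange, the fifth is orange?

28/1287

Multiply the conditional probability of each draw in order, without replacement, so each draw removes one from its color and from the total.
P = (8/13) · (7/12) · (5/11) · (4/10) · (3/9) = 28/1287 ≈ 0.0218.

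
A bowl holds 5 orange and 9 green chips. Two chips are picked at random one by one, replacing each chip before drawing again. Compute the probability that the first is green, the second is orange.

Multiply the conditional probability of each draw in order, with replacement (the composition resets each draw).
P = (9/14) · (5/14) = 45/196 ≈ 0.2296.

45/196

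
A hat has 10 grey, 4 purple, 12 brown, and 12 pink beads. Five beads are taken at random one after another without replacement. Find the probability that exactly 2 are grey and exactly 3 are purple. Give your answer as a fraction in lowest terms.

Unordered draws without replacement: count favorable combinations over C(38,5).
Favorable = C(10,2) · C(4,3) · C(12,0) · C(12,0) = 180; total = C(38,5) = 501942.
P = 180/501942 = 30/83657 ≈ 0.0004.

30/83657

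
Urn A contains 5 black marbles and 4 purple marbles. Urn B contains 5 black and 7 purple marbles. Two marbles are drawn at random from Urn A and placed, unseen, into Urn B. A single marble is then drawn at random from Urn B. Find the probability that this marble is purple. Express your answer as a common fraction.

Condition on how many of the transferred marbles are purple (from Urn A: 4 purple of 9; then Urn B has 14 total).
  0 purple: C(4,0)C(5,2)/C(9,2) = 5/18; then P = 7/14
  1 purple: C(4,1)C(5,1)/C(9,2) = 5/9; then P = 8/14
  2 purple: C(4,2)C(5,0)/C(9,2) = 1/6; then P = 9/14
P(purple from Urn B) = 71/126 ≈ 0.5635.

71/126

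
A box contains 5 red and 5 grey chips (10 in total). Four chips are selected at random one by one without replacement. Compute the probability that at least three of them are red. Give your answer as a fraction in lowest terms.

11/42

Sum the hypergeometric tail for j = 3,…,4 red chips.
Favorable = C(5,3)·C(5,1) + C(5,4)·C(5,0) = 55; total = C(10,4) = 210.
P = 55/210 = 11/42 ≈ 0.2619.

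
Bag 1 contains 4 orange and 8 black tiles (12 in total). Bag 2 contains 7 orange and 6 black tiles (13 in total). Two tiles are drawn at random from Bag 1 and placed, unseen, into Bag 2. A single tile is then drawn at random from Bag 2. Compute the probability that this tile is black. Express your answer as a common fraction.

Condition on how many of the transferred tiles are black (from Bag 1: 8 black of 12; then Bag 2 has 15 total).
  0 black: C(8,0)C(4,2)/C(12,2) = 1/11; then P = 6/15
  1 black: C(8,1)C(4,1)/C(12,2) = 16/33; then P = 7/15
  2 black: C(8,2)C(4,0)/C(12,2) = 14/33; then P = 8/15
P(black from Bag 2) = 22/45 ≈ 0.4889.

22/45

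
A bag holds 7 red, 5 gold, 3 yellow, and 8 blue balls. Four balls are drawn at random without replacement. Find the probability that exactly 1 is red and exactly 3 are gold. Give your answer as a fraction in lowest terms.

2/253

Unordered draws without replacement: count favorable combinations over C(23,4).
Favorable = C(7,1) · C(5,3) · C(3,0) · C(8,0) = 70; total = C(23,4) = 8855.
P = 70/8855 = 2/253 ≈ 0.0079.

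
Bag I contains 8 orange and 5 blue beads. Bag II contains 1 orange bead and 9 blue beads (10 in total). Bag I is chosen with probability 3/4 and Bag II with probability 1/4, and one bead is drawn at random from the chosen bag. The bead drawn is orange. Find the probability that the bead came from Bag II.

13/253

P(orange | Bag I) = 8/13; P(orange | Bag II) = 1/10.
P(orange) = 3/4·8/13 + 1/4·1/10 = 253/520.
By Bayes' rule, P(Bag II | orange) = 1/40 / 253/520 = 13/253 ≈ 0.0514.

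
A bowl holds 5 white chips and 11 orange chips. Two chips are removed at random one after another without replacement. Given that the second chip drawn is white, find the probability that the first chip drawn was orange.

11/15

P(first=orange and the second chip drawn is white) = (11/16)·(5/15) = 11/48.
P(the second chip drawn is white) = Σ over first color = 1/12 + 11/48 = 5/16.
By Bayes, P(first=orange | the second chip drawn is white) = 11/48 / 5/16 = 11/15 ≈ 0.7333.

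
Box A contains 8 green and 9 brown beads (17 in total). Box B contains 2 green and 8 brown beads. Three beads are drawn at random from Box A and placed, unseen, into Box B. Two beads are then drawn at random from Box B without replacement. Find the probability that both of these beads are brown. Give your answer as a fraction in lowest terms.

83/156

Condition on how many of the transferred beads are brown (from Box A: 9 brown of 17; then Box B has 13 total).
  0 brown: C(9,0)C(8,3)/C(17,3) = 7/85; then P = C(8,2)/C(13,2) = 14/39
  1 brown: C(9,1)C(8,2)/C(17,3) = 63/170; then P = C(9,2)/C(13,2) = 6/13
  2 brown: C(9,2)C(8,1)/C(17,3) = 36/85; then P = C(10,2)/C(13,2) = 15/26
  3 brown: C(9,3)C(8,0)/C(17,3) = 21/170; then P = C(11,2)/C(13,2) = 55/78
P(both brown) = 83/156 ≈ 0.5321.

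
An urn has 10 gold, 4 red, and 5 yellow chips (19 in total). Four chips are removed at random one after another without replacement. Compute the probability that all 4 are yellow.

5/3876

Multiply the conditional probability of each draw in order, without replacement, so each draw removes one from its color and from the total.
P = (5/19) · (4/18) · (3/17) · (2/16) = 5/3876 ≈ 0.0013.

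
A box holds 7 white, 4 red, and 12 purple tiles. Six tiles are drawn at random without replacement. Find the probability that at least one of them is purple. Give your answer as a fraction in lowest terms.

435/437

Use the complement: P(at least one purple) = 1 − P(no purple).
P(none) = C(11,6)/C(23,6) = 462/100947.
So P = 1 − 462/100947 = 435/437 ≈ 0.9954.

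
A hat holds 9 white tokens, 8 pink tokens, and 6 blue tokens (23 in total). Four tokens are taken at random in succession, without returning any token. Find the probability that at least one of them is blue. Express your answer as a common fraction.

185/253

Use the complement: P(at least one blue) = 1 − P(no blue).
P(none) = C(17,4)/C(23,4) = 2380/8855.
So P = 1 − 2380/8855 = 185/253 ≈ 0.7312.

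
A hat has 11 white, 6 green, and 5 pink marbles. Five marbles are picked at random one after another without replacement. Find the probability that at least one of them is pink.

Use the complement: P(at least one pink) = 1 − P(no pink).
P(none) = C(17,5)/C(22,5) = 6188/26334.
So P = 1 − 6188/26334 = 1439/1881 ≈ 0.7650.

1439/1881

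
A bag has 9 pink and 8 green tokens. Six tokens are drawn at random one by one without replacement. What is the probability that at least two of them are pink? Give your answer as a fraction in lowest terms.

423/442

Sum the hypergeometric tail for j = 2,…,6 pink tokens.
Favorable = C(9,2)·C(8,4) + C(9,3)·C(8,3) + C(9,4)·C(8,2) + C(9,5)·C(8,1) + C(9,6)·C(8,0) = 11844; total = C(17,6) = 12376.
P = 11844/12376 = 423/442 ≈ 0.9570.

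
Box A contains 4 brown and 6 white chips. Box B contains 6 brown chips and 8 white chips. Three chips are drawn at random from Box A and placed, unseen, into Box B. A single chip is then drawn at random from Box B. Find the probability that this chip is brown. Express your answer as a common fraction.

Condition on how many of the transferred chips are brown (from Box A: 4 brown of 10; then Box B has 17 total).
  0 brown: C(4,0)C(6,3)/C(10,3) = 1/6; then P = 6/17
  1 brown: C(4,1)C(6,2)/C(10,3) = 1/2; then P = 7/17
  2 brown: C(4,2)C(6,1)/C(10,3) = 3/10; then P = 8/17
  3 brown: C(4,3)C(6,0)/C(10,3) = 1/30; then P = 9/17
P(brown from Box B) = 36/85 ≈ 0.4235.

36/85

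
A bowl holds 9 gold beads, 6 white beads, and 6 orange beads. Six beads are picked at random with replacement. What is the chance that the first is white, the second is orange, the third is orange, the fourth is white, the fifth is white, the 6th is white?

Multiply the conditional probability of each draw in order, with replacement (the composition resets each draw).
P = (6/21) · (6/21) · (6/21) · (6/21) · (6/21) · (6/21) = 64/117649 ≈ 0.0005.

64/117649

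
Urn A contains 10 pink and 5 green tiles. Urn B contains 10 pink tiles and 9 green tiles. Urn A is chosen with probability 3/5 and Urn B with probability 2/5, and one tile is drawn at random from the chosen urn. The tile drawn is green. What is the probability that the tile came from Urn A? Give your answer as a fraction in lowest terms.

19/37

P(green | Urn A) = 1/3; P(green | Urn B) = 9/19.
P(green) = 3/5·1/3 + 2/5·9/19 = 37/95.
By Bayes' rule, P(Urn A | green) = 1/5 / 37/95 = 19/37 ≈ 0.5135.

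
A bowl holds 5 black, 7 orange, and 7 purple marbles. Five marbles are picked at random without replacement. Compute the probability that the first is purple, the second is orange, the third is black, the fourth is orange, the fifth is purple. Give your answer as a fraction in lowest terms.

Multiply the conditional probability of each draw in order, without replacement, so each draw removes one from its color and from the total.
P = (7/19) · (7/18) · (5/17) · (6/16) · (6/15) = 49/7752 ≈ 0.0063.

49/7752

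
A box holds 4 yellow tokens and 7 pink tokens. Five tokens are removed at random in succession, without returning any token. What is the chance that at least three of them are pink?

53/66

Sum the hypergeometric tail for j = 3,…,5 pink tokens.
Favorable = C(7,3)·C(4,2) + C(7,4)·C(4,1) + C(7,5)·C(4,0) = 371; total = C(11,5) = 462.
P = 371/462 = 53/66 ≈ 0.8030.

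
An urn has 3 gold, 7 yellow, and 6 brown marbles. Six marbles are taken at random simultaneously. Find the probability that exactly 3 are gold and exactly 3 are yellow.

Unordered draws without replacement: count favorable combinations over C(16,6).
Favorable = C(3,3) · C(7,3) · C(6,0) = 35; total = C(16,6) = 8008.
P = 35/8008 = 5/1144 ≈ 0.0044.

5/1144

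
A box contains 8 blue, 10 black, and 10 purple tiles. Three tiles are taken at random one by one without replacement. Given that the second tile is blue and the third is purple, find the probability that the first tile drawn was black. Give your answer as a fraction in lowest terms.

P(first=black and the second tile is blue and the third is purple) = (10/28)·(8/27)·(10/26) = 100/2457.
P(E) = Σ over first color = 10/351 + 100/2457 + 10/273 = 20/189.
By Bayes, P(first=black | E) = 100/2457 / 20/189 = 5/13 ≈ 0.3846.

5/13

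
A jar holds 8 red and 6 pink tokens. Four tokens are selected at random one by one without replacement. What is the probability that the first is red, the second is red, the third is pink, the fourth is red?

Multiply the conditional probability of each draw in order, without replacement, so each draw removes one from its color and from the total.
P = (8/14) · (7/13) · (6/12) · (6/11) = 12/143 ≈ 0.0839.

12/143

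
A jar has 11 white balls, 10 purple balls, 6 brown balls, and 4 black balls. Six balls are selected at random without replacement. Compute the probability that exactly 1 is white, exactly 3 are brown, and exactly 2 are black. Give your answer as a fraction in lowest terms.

440/245427

Unordered draws without replacement: count favorable combinations over C(31,6).
Favorable = C(11,1) · C(10,0) · C(6,3) · C(4,2) = 1320; total = C(31,6) = 736281.
P = 1320/736281 = 440/245427 ≈ 0.0018.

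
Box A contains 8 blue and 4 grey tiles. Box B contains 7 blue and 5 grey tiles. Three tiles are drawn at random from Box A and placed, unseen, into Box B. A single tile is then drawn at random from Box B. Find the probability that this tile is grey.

Condition on how many of the transferred tiles are grey (from Box A: 4 grey of 12; then Box B has 15 total).
  0 grey: C(4,0)C(8,3)/C(12,3) = 14/55; then P = 5/15
  1 grey: C(4,1)C(8,2)/C(12,3) = 28/55; then P = 6/15
  2 grey: C(4,2)C(8,1)/C(12,3) = 12/55; then P = 7/15
  3 grey: C(4,3)C(8,0)/C(12,3) = 1/55; then P = 8/15
P(grey from Box B) = 2/5 ≈ 0.4000.

2/5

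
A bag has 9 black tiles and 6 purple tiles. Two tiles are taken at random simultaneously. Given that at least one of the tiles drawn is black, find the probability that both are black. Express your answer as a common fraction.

P(both black) = C(9,2)/C(15,2) = 12/35; P(at least one black) = 1 − C(6,2)/C(15,2) = 6/7.
Since 'both black' ⊆ 'at least one black', P(both | at least one) = 12/35 / 6/7 = 2/5 ≈ 0.4000.

2/5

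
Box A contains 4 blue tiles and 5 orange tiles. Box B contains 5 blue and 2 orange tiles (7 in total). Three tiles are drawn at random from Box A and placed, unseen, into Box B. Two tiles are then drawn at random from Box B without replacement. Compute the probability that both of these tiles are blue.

Condition on how many of the transferred tiles are blue (from Box A: 4 blue of 9; then Box B has 10 total).
  0 blue: C(4,0)C(5,3)/C(9,3) = 5/42; then P = C(5,2)/C(10,2) = 2/9
  1 blue: C(4,1)C(5,2)/C(9,3) = 10/21; then P = C(6,2)/C(10,2) = 1/3
  2 blue: C(4,2)C(5,1)/C(9,3) = 5/14; then P = C(7,2)/C(10,2) = 7/15
  3 blue: C(4,3)C(5,0)/C(9,3) = 1/21; then P = C(8,2)/C(10,2) = 28/45
P(both blue) = 103/270 ≈ 0.3815.

103/270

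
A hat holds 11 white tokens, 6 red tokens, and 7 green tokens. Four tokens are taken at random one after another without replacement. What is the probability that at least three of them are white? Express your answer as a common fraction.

Sum the hypergeometric tail for j = 3,…,4 white tokens.
Favorable = C(11,3)·C(13,1) + C(11,4)·C(13,0) = 2475; total = C(24,4) = 10626.
P = 2475/10626 = 75/322 ≈ 0.2329.

75/322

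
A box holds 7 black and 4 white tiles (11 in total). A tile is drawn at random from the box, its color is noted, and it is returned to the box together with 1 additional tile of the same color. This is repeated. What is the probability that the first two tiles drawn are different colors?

14/33

Either white then black, or black then white; after the first draw the total is 12.
P = (4/11)·(7/12) + (7/11)·(4/12) = 14/33 ≈ 0.4242.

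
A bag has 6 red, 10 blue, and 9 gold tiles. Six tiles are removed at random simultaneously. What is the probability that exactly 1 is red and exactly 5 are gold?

27/6325

Unordered draws without replacement: count favorable combinations over C(25,6).
Favorable = C(6,1) · C(10,0) · C(9,5) = 756; total = C(25,6) = 177100.
P = 756/177100 = 27/6325 ≈ 0.0043.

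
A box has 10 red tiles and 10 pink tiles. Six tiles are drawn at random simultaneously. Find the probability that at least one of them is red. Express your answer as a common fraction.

Use the complement: P(at least one red) = 1 − P(no red).
P(none) = C(10,6)/C(20,6) = 210/38760.
So P = 1 − 210/38760 = 1285/1292 ≈ 0.9946.

1285/1292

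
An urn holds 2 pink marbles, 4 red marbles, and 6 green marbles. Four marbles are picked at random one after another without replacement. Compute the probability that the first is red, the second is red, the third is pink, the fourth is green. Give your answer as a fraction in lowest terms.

Multiply the conditional probability of each draw in order, without replacement, so each draw removes one from its color and from the total.
P = (4/12) · (3/11) · (2/10) · (6/9) = 2/165 ≈ 0.0121.

2/165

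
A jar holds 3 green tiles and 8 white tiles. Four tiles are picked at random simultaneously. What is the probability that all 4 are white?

7/33

Unordered draws without replacement: count favorable combinations over C(11,4).
Favorable = C(3,0) · C(8,4) = 70; total = C(11,4) = 330.
P = 70/330 = 7/33 ≈ 0.2121.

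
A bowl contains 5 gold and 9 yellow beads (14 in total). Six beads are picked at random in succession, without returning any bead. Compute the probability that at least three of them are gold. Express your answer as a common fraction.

49/143

Sum the hypergeometric tail for j = 3,…,5 gold beads.
Favorable = C(5,3)·C(9,3) + C(5,4)·C(9,2) + C(5,5)·C(9,1) = 1029; total = C(14,6) = 3003.
P = 1029/3003 = 49/143 ≈ 0.3427.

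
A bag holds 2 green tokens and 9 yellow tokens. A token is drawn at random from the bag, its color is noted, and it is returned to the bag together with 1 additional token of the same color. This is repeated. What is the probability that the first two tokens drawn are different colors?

Either green then yellow, or yellow then green; after the first draw the total is 12.
P = (2/11)·(9/12) + (9/11)·(2/12) = 3/11 ≈ 0.2727.

3/11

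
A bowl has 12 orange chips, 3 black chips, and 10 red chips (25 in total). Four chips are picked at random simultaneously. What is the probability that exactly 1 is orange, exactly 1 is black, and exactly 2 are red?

Unordered draws without replacement: count favorable combinations over C(25,4).
Favorable = C(12,1) · C(3,1) · C(10,2) = 1620; total = C(25,4) = 12650.
P = 1620/12650 = 162/1265 ≈ 0.1281.

162/1265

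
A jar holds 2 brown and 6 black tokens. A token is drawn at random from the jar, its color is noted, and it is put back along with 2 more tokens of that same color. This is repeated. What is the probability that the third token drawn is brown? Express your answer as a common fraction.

Sum over the four possibilities for the first two draws (brown/not-brown each), tracking how the brown count and total change by +2 per draw.
P(third is brown) = 1/4 ≈ 0.2500. (In a Pólya urn every draw has the same marginal probability 2/8.)

1/4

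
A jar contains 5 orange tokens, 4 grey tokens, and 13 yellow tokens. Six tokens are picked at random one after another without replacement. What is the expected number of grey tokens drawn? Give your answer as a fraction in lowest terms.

By linearity of expectation, E[X] = Σ P(draw i is grey); by symmetry each draw (even without replacement) has P(grey) = 4/22.
E[X] = 6 · 4/22 = 12/11 ≈ 1.0909.

12/11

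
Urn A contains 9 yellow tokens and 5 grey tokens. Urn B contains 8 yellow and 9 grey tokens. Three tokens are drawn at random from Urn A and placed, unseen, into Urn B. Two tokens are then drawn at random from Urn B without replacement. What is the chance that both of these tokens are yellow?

Condition on how many of the transferred tokens are yellow (from Urn A: 9 yellow of 14; then Urn B has 20 total).
  0 yellow: C(9,0)C(5,3)/C(14,3) = 5/182; then P = C(8,2)/C(20,2) = 14/95
  1 yellow: C(9,1)C(5,2)/C(14,3) = 45/182; then P = C(9,2)/C(20,2) = 18/95
  2 yellow: C(9,2)C(5,1)/C(14,3) = 45/91; then P = C(10,2)/C(20,2) = 9/38
  3 yellow: C(9,3)C(5,0)/C(14,3) = 3/13; then P = C(11,2)/C(20,2) = 11/38
P(both yellow) = 58/247 ≈ 0.2348.

58/247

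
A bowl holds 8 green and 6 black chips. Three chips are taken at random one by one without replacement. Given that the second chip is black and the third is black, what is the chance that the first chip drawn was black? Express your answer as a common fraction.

1/3

P(first=black and the second chip is black and the third is black) = (6/14)·(5/13)·(4/12) = 5/91.
P(E) = Σ over first color = 10/91 + 5/91 = 15/91.
By Bayes, P(first=black | E) = 5/91 / 15/91 = 1/3 ≈ 0.3333.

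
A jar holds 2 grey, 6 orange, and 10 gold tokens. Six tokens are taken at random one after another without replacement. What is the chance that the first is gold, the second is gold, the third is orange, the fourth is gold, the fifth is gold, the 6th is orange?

Multiply the conditional probability of each draw in order, without replacement, so each draw removes one from its color and from the total.
P = (10/18) · (9/17) · (6/16) · (8/15) · (7/14) · (5/13) = 5/442 ≈ 0.0113.

5/442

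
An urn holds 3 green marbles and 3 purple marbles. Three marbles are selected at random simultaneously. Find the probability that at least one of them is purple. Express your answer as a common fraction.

Use the complement: P(at least one purple) = 1 − P(no purple).
P(none) = C(3,3)/C(6,3) = 1/20.
So P = 1 − 1/20 = 19/20 ≈ 0.9500.

19/20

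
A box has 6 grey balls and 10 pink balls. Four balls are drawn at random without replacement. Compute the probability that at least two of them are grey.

89/182

Sum the hypergeometric tail for j = 2,…,4 grey balls.
Favorable = C(6,2)·C(10,2) + C(6,3)·C(10,1) + C(6,4)·C(10,0) = 890; total = C(16,4) = 1820.
P = 890/1820 = 89/182 ≈ 0.4890.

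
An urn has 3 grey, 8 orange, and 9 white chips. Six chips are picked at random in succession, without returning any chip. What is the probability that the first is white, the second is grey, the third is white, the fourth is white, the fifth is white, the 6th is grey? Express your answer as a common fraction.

Multiply the conditional probability of each draw in order, without replacement, so each draw removes one from its color and from the total.
P = (9/20) · (3/19) · (8/18) · (7/17) · (6/16) · (2/15) = 21/32300 ≈ 0.0007.

21/32300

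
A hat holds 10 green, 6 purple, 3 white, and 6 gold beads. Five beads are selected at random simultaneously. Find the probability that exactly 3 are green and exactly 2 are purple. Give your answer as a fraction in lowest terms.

60/1771

Unordered draws without replacement: count favorable combinations over C(25,5).
Favorable = C(10,3) · C(6,2) · C(3,0) · C(6,0) = 1800; total = C(25,5) = 53130.
P = 1800/53130 = 60/1771 ≈ 0.0339.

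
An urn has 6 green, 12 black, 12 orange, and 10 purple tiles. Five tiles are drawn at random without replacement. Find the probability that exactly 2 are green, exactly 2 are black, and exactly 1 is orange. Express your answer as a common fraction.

165/9139

Unordered draws without replacement: count favorable combinations over C(40,5).
Favorable = C(6,2) · C(12,2) · C(12,1) · C(10,0) = 11880; total = C(40,5) = 658008.
P = 11880/658008 = 165/9139 ≈ 0.0181.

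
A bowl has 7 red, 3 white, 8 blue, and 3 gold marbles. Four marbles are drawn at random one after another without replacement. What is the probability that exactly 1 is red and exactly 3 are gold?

Unordered draws without replacement: count favorable combinations over C(21,4).
Favorable = C(7,1) · C(3,0) · C(8,0) · C(3,3) = 7; total = C(21,4) = 5985.
P = 7/5985 = 1/855 ≈ 0.0012.

1/855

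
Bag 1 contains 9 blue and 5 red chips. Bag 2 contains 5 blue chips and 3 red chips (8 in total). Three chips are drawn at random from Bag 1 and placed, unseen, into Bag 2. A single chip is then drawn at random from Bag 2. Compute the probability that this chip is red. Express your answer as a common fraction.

Condition on how many of the transferred chips are red (from Bag 1: 5 red of 14; then Bag 2 has 11 total).
  0 red: C(5,0)C(9,3)/C(14,3) = 3/13; then P = 3/11
  1 red: C(5,1)C(9,2)/C(14,3) = 45/91; then P = 4/11
  2 red: C(5,2)C(9,1)/C(14,3) = 45/182; then P = 5/11
  3 red: C(5,3)C(9,0)/C(14,3) = 5/182; then P = 6/11
P(red from Bag 2) = 57/154 ≈ 0.3701.

57/154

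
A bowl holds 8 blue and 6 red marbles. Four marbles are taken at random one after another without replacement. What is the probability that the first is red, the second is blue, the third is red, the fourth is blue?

10/143

Multiply the conditional probability of each draw in order, without replacement, so each draw removes one from its color and from the total.
P = (6/14) · (8/13) · (5/12) · (7/11) = 10/143 ≈ 0.0699.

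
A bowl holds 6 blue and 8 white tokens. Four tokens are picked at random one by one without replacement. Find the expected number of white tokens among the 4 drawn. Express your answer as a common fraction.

By linearity of expectation, E[X] = Σ P(draw i is white); by symmetry each draw (even without replacement) has P(white) = 8/14.
E[X] = 4 · 8/14 = 16/7 ≈ 2.2857.

16/7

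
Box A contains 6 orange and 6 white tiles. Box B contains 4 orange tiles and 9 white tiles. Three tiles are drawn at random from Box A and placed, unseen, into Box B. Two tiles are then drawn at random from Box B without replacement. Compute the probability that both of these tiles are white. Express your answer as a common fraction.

Condition on how many of the transferred tiles are white (from Box A: 6 white of 12; then Box B has 16 total).
  0 white: C(6,0)C(6,3)/C(12,3) = 1/11; then P = C(9,2)/C(16,2) = 3/10
  1 white: C(6,1)C(6,2)/C(12,3) = 9/22; then P = C(10,2)/C(16,2) = 3/8
  2 white: C(6,2)C(6,1)/C(12,3) = 9/22; then P = C(11,2)/C(16,2) = 11/24
  3 white: C(6,3)C(6,0)/C(12,3) = 1/11; then P = C(12,2)/C(16,2) = 11/20
P(both white) = 23/55 ≈ 0.4182.

23/55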